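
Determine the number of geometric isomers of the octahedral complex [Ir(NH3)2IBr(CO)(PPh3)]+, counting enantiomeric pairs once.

An octahedron has six vertices in three trans pairs; every non-trans pair is cis.
Systematic enumeration (placing each ligand type in turn and discarding arrangements equivalent by rotation or reflection) gives 9 geometric isomers.

9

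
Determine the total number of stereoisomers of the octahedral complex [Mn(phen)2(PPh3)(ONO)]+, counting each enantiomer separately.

3

An octahedron has six vertices in three trans pairs; every non-trans pair is cis.
Each phen is bidentate and must span two cis positions.
Working through the distinct placements yields 2 geometric isomers: PPh3 and ONO mutually trans; PPh3 and ONO mutually cis (chiral).
One of these lacks any improper symmetry element and so occurs as an enantiomeric pair, giving 2 + 1 = 3 stereoisomers in total.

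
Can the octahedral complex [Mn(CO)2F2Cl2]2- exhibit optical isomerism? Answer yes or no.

yes

The six octahedral sites form three mutually perpendicular trans pairs.
Working through the distinct placements yields 5 geometric isomers: CO trans, F trans, Cl trans; CO trans, F cis, Cl cis; CO cis, F trans, Cl cis; CO cis, F cis, Cl cis (chiral); CO cis, F cis, Cl trans.
One of these lacks any improper symmetry element and so occurs as an enantiomeric pair, giving 5 + 1 = 6 stereoisomers in total.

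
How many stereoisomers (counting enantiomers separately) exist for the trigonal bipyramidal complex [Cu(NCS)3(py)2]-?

A trigonal bipyramid has two axial and three equatorial sites, which are chemically inequivalent.
There are 3 geometric isomers: py both equatorial; py one axial, one equatorial; py both axial.
Each arrangement has an internal mirror plane or centre of symmetry, so none is chiral.

3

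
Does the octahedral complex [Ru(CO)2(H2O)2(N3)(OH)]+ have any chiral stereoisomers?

The six octahedral sites form three mutually perpendicular trans pairs.
Working through the distinct placements yields 6 geometric isomers: CO trans, H2O trans; CO trans, H2O cis; CO cis, H2O cis (3 arrangements, 2 chiral); CO cis, H2O trans.
Of these, 2 lack any improper symmetry element and so occur as enantiomeric pairs, giving 6 + 2 = 8 stereoisomers in total.

yes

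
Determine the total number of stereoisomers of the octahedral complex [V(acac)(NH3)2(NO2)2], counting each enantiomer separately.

Each acac is bidentate and must span two cis positions.
The distinct arrangements are (3 in all): NH3 trans, NO2 cis; NH3 cis, NO2 cis (chiral); NH3 cis, NO2 trans.
One of these lacks any improper symmetry element and so occurs as an enantiomeric pair, giving 3 + 1 = 4 stereoisomers in total.

4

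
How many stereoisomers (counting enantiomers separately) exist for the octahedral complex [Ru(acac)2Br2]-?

An octahedron has six vertices in three trans pairs; every non-trans pair is cis.
Each acac is bidentate and must span two cis positions.
Systematic placement gives 2 geometric isomers: Br trans; Br cis (chiral).
One of these lacks any improper symmetry element and so occurs as an enantiomeric pair, giving 2 + 1 = 3 stereoisomers in total.

3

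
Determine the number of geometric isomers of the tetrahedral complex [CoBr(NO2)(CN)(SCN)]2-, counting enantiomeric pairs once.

1

All four vertices of a tetrahedron are equivalent and mutually adjacent, so cis/trans isomerism cannot arise.
Only one geometric arrangement is possible; it has no improper symmetry element, so it exists as a pair of enantiomers (2 stereoisomers).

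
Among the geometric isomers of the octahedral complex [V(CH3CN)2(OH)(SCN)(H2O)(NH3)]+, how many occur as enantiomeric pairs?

An octahedron has six vertices in three trans pairs; every non-trans pair is cis.
Exhaustive case analysis gives 9 geometric isomers.
Of these, 6 lack any improper symmetry element and so occur as enantiomeric pairs, giving 9 + 6 = 15 stereoisomers in total.

6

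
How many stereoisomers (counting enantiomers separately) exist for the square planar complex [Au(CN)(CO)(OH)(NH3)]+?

3

A square has two trans pairs of vertices; adjacent vertices are cis.
There are 3 geometric isomers: (CN/NH3 trans, CO/OH trans); (CN/OH trans, CO/NH3 trans); (CN/CO trans, NH3/OH trans).
Each arrangement has an internal mirror plane or centre of symmetry, so none is chiral.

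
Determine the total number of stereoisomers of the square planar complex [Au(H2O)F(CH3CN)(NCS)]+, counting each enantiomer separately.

In a square planar complex each vertex has one trans partner and two cis neighbours.
There are 3 geometric isomers: (CH3CN/H2O trans, F/NCS trans); (CH3CN/NCS trans, F/H2O trans); (CH3CN/F trans, H2O/NCS trans).
Each arrangement has an internal mirror plane or centre of symmetry, so none is chiral.

3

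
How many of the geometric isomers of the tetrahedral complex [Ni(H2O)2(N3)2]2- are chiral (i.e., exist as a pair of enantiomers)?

All four vertices of a tetrahedron are equivalent and mutually adjacent, so cis/trans isomerism cannot arise.
Only one geometric arrangement is possible.

0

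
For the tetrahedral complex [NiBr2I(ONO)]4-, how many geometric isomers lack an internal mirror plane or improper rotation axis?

Only one geometric arrangement is possible.

0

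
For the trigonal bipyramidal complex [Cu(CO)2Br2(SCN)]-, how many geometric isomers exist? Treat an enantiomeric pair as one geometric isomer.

5

A trigonal bipyramid has two axial and three equatorial sites, which are chemically inequivalent.
Systematic enumeration (placing each ligand type in turn and discarding arrangements equivalent by rotation or reflection) gives 5 geometric isomers.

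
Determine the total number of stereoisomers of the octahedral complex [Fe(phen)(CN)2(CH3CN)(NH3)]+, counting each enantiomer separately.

The six octahedral sites form three mutually perpendicular trans pairs.
Each phen is bidentate and must span two cis positions.
There are 4 geometric isomers: CN cis (3 arrangements, 2 chiral); CN trans.
Of these, 2 lack any improper symmetry element and so occur as enantiomeric pairs, giving 4 + 2 = 6 stereoisomers in total.

6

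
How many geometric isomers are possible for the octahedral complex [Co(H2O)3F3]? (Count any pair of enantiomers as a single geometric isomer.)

The six octahedral sites form three mutually perpendicular trans pairs.
Systematic placement gives 2 geometric isomers: H2O mer; H2O fac.

2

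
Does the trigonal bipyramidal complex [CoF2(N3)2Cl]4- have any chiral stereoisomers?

yes

A trigonal bipyramid has two axial and three equatorial sites, which are chemically inequivalent.
Systematic enumeration (placing each ligand type in turn and discarding arrangements equivalent by rotation or reflection) gives 5 geometric isomers.
One of these lacks any improper symmetry element and so occurs as an enantiomeric pair, giving 5 + 1 = 6 stereoisomers in total.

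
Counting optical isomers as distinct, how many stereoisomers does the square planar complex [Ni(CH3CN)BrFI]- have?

In a square planar complex each vertex has one trans partner and two cis neighbours.
There are 3 geometric isomers: (Br/F trans, CH3CN/I trans); (Br/I trans, CH3CN/F trans); (Br/CH3CN trans, F/I trans).
Each arrangement has an internal mirror plane or centre of symmetry, so none is chiral.

3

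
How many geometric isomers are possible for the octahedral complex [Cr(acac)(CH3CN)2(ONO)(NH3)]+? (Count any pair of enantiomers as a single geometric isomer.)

Each acac is bidentate and must span two cis positions.
Systematic placement gives 4 geometric isomers: CH3CN trans; CH3CN cis (3 arrangements, 2 chiral).

4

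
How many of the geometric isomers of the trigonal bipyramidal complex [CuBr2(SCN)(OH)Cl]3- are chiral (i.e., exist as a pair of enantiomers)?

Exhaustive case analysis gives 7 geometric isomers.
Of these, 3 lack any improper symmetry element and so occur as enantiomeric pairs, giving 7 + 3 = 10 stereoisomers in total.

3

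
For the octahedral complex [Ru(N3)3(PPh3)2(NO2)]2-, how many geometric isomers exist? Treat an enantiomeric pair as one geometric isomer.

In an octahedral complex each vertex has one trans partner and four cis neighbours.
Working through the distinct placements yields 3 geometric isomers: N3 mer, PPh3 trans; N3 mer, PPh3 cis; N3 fac, PPh3 cis.

3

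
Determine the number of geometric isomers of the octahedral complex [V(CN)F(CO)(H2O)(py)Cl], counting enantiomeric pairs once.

An octahedron has six vertices in three trans pairs; every non-trans pair is cis.
Exhaustive case analysis gives 15 geometric isomers.

15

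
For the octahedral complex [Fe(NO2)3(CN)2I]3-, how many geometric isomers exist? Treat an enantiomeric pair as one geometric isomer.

An octahedron has six vertices in three trans pairs; every non-trans pair is cis.
The distinct arrangements are (3 in all): NO2 mer, CN trans; NO2 mer, CN cis; NO2 fac, CN cis.

3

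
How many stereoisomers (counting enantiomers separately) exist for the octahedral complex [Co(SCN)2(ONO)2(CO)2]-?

6

In an octahedral complex each vertex has one trans partner and four cis neighbours.
The distinct arrangements are (5 in all): SCN trans, ONO trans, CO trans; SCN cis, ONO cis, CO trans; SCN trans, ONO cis, CO cis; SCN cis, ONO cis, CO cis (chiral); SCN cis, ONO trans, CO cis.
One of these lacks any improper symmetry element and so occurs as an enantiomeric pair, giving 5 + 1 = 6 stereoisomers in total.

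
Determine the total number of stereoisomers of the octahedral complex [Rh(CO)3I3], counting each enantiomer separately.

An octahedron has six vertices in three trans pairs; every non-trans pair is cis.
The distinct arrangements are (2 in all): CO mer; CO fac.
Each arrangement has an internal mirror plane or centre of symmetry, so none is chiral.

2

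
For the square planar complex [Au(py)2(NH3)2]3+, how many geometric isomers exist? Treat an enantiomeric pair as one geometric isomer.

Systematic placement gives 2 geometric isomers: py cis; py trans.

2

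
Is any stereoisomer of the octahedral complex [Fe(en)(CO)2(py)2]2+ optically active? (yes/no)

yes

In an octahedral complex each vertex has one trans partner and four cis neighbours.
Each en is bidentate and must span two cis positions.
There are 3 geometric isomers: CO trans, py cis; CO cis, py trans; CO cis, py cis (chiral).
One of these lacks any improper symmetry element and so occurs as an enantiomeric pair, giving 3 + 1 = 4 stereoisomers in total.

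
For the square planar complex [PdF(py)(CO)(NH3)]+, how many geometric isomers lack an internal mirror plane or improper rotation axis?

A square has two trans pairs of vertices; adjacent vertices are cis.
Working through the distinct placements yields 3 geometric isomers: (CO/NH3 trans, F/py trans); (CO/py trans, F/NH3 trans); (CO/F trans, NH3/py trans).
Each arrangement has an internal mirror plane or centre of symmetry, so none is chiral.

0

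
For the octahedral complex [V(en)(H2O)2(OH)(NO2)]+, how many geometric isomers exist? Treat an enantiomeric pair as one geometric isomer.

4

The six octahedral sites form three mutually perpendicular trans pairs.
Each en is bidentate and must span two cis positions.
Working through the distinct placements yields 4 geometric isomers: H2O trans; H2O cis (3 arrangements, 2 chiral).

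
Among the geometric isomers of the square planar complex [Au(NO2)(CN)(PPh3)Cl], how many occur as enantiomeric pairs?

0

In a square planar complex each vertex has one trans partner and two cis neighbours.
Working through the distinct placements yields 3 geometric isomers: (CN/NO2 trans, Cl/PPh3 trans); (CN/PPh3 trans, Cl/NO2 trans); (CN/Cl trans, NO2/PPh3 trans).
Each arrangement has an internal mirror plane or centre of symmetry, so none is chiral.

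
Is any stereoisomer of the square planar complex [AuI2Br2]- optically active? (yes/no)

no

A square has two trans pairs of vertices; adjacent vertices are cis.
Systematic placement gives 2 geometric isomers: I cis; I trans.
Each arrangement has an internal mirror plane or centre of symmetry, so none is chiral.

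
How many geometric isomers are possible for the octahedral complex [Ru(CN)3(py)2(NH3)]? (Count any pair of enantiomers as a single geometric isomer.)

3

An octahedron has six vertices in three trans pairs; every non-trans pair is cis.
There are 3 geometric isomers: CN mer, py trans; CN mer, py cis; CN fac, py cis.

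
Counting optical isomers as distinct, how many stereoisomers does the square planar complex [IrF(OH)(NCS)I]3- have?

In a square planar complex each vertex has one trans partner and two cis neighbours.
There are 3 geometric isomers: (F/NCS trans, I/OH trans); (F/OH trans, I/NCS trans); (F/I trans, NCS/OH trans).
Each arrangement has an internal mirror plane or centre of symmetry, so none is chiral.

3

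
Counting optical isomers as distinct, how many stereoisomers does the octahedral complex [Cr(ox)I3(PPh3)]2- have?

2

The six octahedral sites form three mutually perpendicular trans pairs.
Each ox is bidentate and must span two cis positions.
Working through the distinct placements yields 2 geometric isomers: I mer; I fac.
Each arrangement has an internal mirror plane or centre of symmetry, so none is chiral.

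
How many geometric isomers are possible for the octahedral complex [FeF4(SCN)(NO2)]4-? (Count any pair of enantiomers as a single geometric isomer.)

2

In an octahedral complex each vertex has one trans partner and four cis neighbours.
There are 2 geometric isomers: SCN and NO2 mutually trans; SCN and NO2 mutually cis.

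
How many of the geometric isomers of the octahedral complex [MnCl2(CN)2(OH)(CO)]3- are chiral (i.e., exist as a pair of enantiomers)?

2

In an octahedral complex each vertex has one trans partner and four cis neighbours.
Systematic placement gives 6 geometric isomers: Cl cis, CN trans; Cl trans, CN trans; Cl cis, CN cis (3 arrangements, 2 chiral); Cl trans, CN cis.
Of these, 2 lack any improper symmetry element and so occur as enantiomeric pairs, giving 6 + 2 = 8 stereoisomers in total.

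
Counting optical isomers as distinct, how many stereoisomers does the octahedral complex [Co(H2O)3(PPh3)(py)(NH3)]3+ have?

5

In an octahedral complex each vertex has one trans partner and four cis neighbours.
There are 4 geometric isomers: H2O mer (3 arrangements); H2O fac (chiral).
One of these lacks any improper symmetry element and so occurs as an enantiomeric pair, giving 4 + 1 = 5 stereoisomers in total.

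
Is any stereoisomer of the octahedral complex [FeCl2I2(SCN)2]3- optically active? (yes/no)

yes

An octahedron has six vertices in three trans pairs; every non-trans pair is cis.
Systematic placement gives 5 geometric isomers: Cl trans, I trans, SCN trans; Cl trans, I cis, SCN cis; Cl cis, I cis, SCN trans; Cl cis, I cis, SCN cis (chiral); Cl cis, I trans, SCN cis.
One of these lacks any improper symmetry element and so occurs as an enantiomeric pair, giving 5 + 1 = 6 stereoisomers in total.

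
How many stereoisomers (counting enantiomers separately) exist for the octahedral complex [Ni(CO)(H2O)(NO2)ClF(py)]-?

An octahedron has six vertices in three trans pairs; every non-trans pair is cis.
Systematic enumeration (placing each ligand type in turn and discarding arrangements equivalent by rotation or reflection) gives 15 geometric isomers.
Of these, 15 lack any improper symmetry element and so occur as enantiomeric pairs, giving 15 + 15 = 30 stereoisomers in total.

30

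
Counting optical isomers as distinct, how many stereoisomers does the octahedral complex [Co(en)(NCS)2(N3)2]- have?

4

An octahedron has six vertices in three trans pairs; every non-trans pair is cis.
Each en is bidentate and must span two cis positions.
There are 3 geometric isomers: NCS cis, N3 trans; NCS cis, N3 cis (chiral); NCS trans, N3 cis.
One of these lacks any improper symmetry element and so occurs as an enantiomeric pair, giving 3 + 1 = 4 stereoisomers in total.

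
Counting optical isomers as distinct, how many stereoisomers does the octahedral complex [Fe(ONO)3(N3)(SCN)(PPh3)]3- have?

5

The distinct arrangements are (4 in all): ONO mer (3 arrangements); ONO fac (chiral).
One of these lacks any improper symmetry element and so occurs as an enantiomeric pair, giving 4 + 1 = 5 stereoisomers in total.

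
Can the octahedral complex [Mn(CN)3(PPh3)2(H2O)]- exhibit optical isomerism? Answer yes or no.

no

The six octahedral sites form three mutually perpendicular trans pairs.
The distinct arrangements are (3 in all): CN mer, PPh3 trans; CN mer, PPh3 cis; CN fac, PPh3 cis.
Each arrangement has an internal mirror plane or centre of symmetry, so none is chiral.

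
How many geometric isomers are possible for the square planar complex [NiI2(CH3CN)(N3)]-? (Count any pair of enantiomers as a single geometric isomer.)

2

Systematic placement gives 2 geometric isomers: I cis; I trans.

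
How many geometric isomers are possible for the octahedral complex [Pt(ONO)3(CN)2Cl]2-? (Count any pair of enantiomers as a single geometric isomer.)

3

Systematic placement gives 3 geometric isomers: ONO mer, CN trans; ONO mer, CN cis; ONO fac, CN cis.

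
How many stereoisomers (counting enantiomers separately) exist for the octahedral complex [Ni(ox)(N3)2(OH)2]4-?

The six octahedral sites form three mutually perpendicular trans pairs.
Each ox is bidentate and must span two cis positions.
The distinct arrangements are (3 in all): N3 trans, OH cis; N3 cis, OH cis (chiral); N3 cis, OH trans.
One of these lacks any improper symmetry element and so occurs as an enantiomeric pair, giving 3 + 1 = 4 stereoisomers in total.

4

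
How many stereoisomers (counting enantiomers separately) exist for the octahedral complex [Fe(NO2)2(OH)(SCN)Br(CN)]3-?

The six octahedral sites form three mutually perpendicular trans pairs.
Placing the ligands in turn and identifying arrangements related by rotation or reflection leaves 9 distinct geometric isomers.
Of these, 6 lack any improper symmetry element and so occur as enantiomeric pairs, giving 9 + 6 = 15 stereoisomers in total.

15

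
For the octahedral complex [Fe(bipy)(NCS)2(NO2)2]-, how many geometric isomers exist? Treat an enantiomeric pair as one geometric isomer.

3

In an octahedral complex each vertex has one trans partner and four cis neighbours.
Each bipy is bidentate and must span two cis positions.
Working through the distinct placements yields 3 geometric isomers: NCS trans, NO2 cis; NCS cis, NO2 cis (chiral); NCS cis, NO2 trans.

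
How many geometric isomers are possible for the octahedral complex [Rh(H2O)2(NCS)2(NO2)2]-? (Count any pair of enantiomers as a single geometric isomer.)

5

The six octahedral sites form three mutually perpendicular trans pairs.
Systematic placement gives 5 geometric isomers: H2O trans, NCS trans, NO2 trans; H2O trans, NCS cis, NO2 cis; H2O cis, NCS cis, NO2 trans; H2O cis, NCS cis, NO2 cis (chiral); H2O cis, NCS trans, NO2 cis.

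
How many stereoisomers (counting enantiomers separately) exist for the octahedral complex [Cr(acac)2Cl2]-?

In an octahedral complex each vertex has one trans partner and four cis neighbours.
Each acac is bidentate and must span two cis positions.
There are 2 geometric isomers: Cl trans; Cl cis (chiral).
One of these lacks any improper symmetry element and so occurs as an enantiomeric pair, giving 2 + 1 = 3 stereoisomers in total.

3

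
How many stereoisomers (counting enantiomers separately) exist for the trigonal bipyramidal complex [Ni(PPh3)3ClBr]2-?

In a trigonal bipyramid the two axial positions differ from the three equatorial ones.
Working through the distinct placements yields 4 geometric isomers: Cl axial, Br axial; Cl equatorial, Br axial; Cl axial, Br equatorial; Cl equatorial, Br equatorial.
Each arrangement has an internal mirror plane or centre of symmetry, so none is chiral.

4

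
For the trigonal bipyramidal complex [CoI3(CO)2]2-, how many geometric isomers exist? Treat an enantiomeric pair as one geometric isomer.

3

In a trigonal bipyramid the two axial positions differ from the three equatorial ones.
Systematic placement gives 3 geometric isomers: CO both axial; CO one axial, one equatorial; CO both equatorial.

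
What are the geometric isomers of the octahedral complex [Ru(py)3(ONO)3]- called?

fac and mer

An octahedron has six vertices in three trans pairs; every non-trans pair is cis.
There are 2 geometric isomers: py mer; py fac.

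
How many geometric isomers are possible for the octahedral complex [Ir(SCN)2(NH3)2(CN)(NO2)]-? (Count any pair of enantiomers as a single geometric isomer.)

6

The distinct arrangements are (6 in all): SCN trans, NH3 cis; SCN cis, NH3 cis (3 arrangements, 2 chiral); SCN trans, NH3 trans; SCN cis, NH3 trans.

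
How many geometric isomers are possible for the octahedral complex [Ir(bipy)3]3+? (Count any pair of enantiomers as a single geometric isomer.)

In an octahedral complex each vertex has one trans partner and four cis neighbours.
Each bipy is bidentate and must span two cis positions.
Only one geometric arrangement is possible; it has no improper symmetry element, so it exists as a pair of enantiomers (2 stereoisomers).

1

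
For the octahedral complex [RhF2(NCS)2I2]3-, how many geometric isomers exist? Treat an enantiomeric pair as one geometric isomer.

5

The six octahedral sites form three mutually perpendicular trans pairs.
The distinct arrangements are (5 in all): F trans, NCS trans, I trans; F trans, NCS cis, I cis; F cis, NCS trans, I cis; F cis, NCS cis, I cis (chiral); F cis, NCS cis, I trans.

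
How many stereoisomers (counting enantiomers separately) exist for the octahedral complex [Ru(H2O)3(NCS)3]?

An octahedron has six vertices in three trans pairs; every non-trans pair is cis.
Systematic placement gives 2 geometric isomers: H2O mer; H2O fac.
Each arrangement has an internal mirror plane or centre of symmetry, so none is chiral.

2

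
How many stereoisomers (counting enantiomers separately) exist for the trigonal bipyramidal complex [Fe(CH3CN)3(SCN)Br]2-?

4

A trigonal bipyramid has two axial and three equatorial sites, which are chemically inequivalent.
Working through the distinct placements yields 4 geometric isomers: SCN equatorial, Br axial; SCN axial, Br axial; SCN equatorial, Br equatorial; SCN axial, Br equatorial.
Each arrangement has an internal mirror plane or centre of symmetry, so none is chiral.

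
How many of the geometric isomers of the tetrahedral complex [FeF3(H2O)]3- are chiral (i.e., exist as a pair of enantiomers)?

All four vertices of a tetrahedron are equivalent and mutually adjacent, so cis/trans isomerism cannot arise.
Only one geometric arrangement is possible.

0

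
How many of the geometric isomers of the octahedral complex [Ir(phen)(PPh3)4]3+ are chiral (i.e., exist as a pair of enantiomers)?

In an octahedral complex each vertex has one trans partner and four cis neighbours.
Each phen is bidentate and must span two cis positions.
Only one geometric arrangement is possible.

0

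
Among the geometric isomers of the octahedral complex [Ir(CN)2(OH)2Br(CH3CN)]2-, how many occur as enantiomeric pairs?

2

The six octahedral sites form three mutually perpendicular trans pairs.
The distinct arrangements are (6 in all): CN trans, OH trans; CN cis, OH cis (3 arrangements, 2 chiral); CN cis, OH trans; CN trans, OH cis.
Of these, 2 lack any improper symmetry element and so occur as enantiomeric pairs, giving 6 + 2 = 8 stereoisomers in total.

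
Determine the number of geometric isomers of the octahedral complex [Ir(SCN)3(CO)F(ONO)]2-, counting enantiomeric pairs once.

4

In an octahedral complex each vertex has one trans partner and four cis neighbours.
There are 4 geometric isomers: SCN mer (3 arrangements); SCN fac (chiral).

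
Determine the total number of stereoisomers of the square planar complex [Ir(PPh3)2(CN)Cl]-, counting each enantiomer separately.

2

The distinct arrangements are (2 in all): PPh3 cis; PPh3 trans.
Each arrangement has an internal mirror plane or centre of symmetry, so none is chiral.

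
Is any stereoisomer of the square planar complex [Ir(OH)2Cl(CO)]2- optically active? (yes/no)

A square has two trans pairs of vertices; adjacent vertices are cis.
The distinct arrangements are (2 in all): OH cis; OH trans.
Each arrangement has an internal mirror plane or centre of symmetry, so none is chiral.

no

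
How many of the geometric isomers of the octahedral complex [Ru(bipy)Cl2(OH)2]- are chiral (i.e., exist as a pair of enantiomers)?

Each bipy is bidentate and must span two cis positions.
Working through the distinct placements yields 3 geometric isomers: Cl trans, OH cis; Cl cis, OH cis (chiral); Cl cis, OH trans.
One of these lacks any improper symmetry element and so occurs as an enantiomeric pair, giving 3 + 1 = 4 stereoisomers in total.

1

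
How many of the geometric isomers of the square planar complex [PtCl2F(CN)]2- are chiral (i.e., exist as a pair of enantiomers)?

In a square planar complex each vertex has one trans partner and two cis neighbours.
Systematic placement gives 2 geometric isomers: Cl cis; Cl trans.
Each arrangement has an internal mirror plane or centre of symmetry, so none is chiral.

0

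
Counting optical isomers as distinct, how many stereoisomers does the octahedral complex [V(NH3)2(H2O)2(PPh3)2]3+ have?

An octahedron has six vertices in three trans pairs; every non-trans pair is cis.
The distinct arrangements are (5 in all): NH3 trans, H2O trans, PPh3 trans; NH3 cis, H2O trans, PPh3 cis; NH3 cis, H2O cis, PPh3 trans; NH3 cis, H2O cis, PPh3 cis (chiral); NH3 trans, H2O cis, PPh3 cis.
One of these lacks any improper symmetry element and so occurs as an enantiomeric pair, giving 5 + 1 = 6 stereoisomers in total.

6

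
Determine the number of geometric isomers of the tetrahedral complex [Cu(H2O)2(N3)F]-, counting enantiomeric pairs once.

In a tetrahedral complex all four positions are equivalent and every pair of ligands is adjacent — there is no cis/trans distinction.
Only one geometric arrangement is possible.

1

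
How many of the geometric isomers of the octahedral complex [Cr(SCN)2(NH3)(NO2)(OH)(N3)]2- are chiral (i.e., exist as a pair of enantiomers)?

6

The six octahedral sites form three mutually perpendicular trans pairs.
Exhaustive case analysis gives 9 geometric isomers.
Of these, 6 lack any improper symmetry element and so occur as enantiomeric pairs, giving 9 + 6 = 15 stereoisomers in total.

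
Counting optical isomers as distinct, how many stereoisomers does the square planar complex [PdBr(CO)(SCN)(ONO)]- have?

A square has two trans pairs of vertices; adjacent vertices are cis.
Working through the distinct placements yields 3 geometric isomers: (Br/ONO trans, CO/SCN trans); (Br/SCN trans, CO/ONO trans); (Br/CO trans, ONO/SCN trans).
Each arrangement has an internal mirror plane or centre of symmetry, so none is chiral.

3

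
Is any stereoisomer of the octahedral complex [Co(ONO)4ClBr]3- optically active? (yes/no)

The distinct arrangements are (2 in all): Cl and Br mutually trans; Cl and Br mutually cis.
Each arrangement has an internal mirror plane or centre of symmetry, so none is chiral.

no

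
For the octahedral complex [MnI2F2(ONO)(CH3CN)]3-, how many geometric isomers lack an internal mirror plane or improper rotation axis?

An octahedron has six vertices in three trans pairs; every non-trans pair is cis.
Working through the distinct placements yields 6 geometric isomers: I cis, F cis (3 arrangements, 2 chiral); I trans, F cis; I cis, F trans; I trans, F trans.
Of these, 2 lack any improper symmetry element and so occur as enantiomeric pairs, giving 6 + 2 = 8 stereoisomers in total.

2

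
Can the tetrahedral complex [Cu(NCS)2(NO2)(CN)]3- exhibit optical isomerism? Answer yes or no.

Only one geometric arrangement is possible.

no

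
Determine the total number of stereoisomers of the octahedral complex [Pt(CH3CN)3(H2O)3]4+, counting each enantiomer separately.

2

In an octahedral complex each vertex has one trans partner and four cis neighbours.
The distinct arrangements are (2 in all): CH3CN mer; CH3CN fac.
Each arrangement has an internal mirror plane or centre of symmetry, so none is chiral.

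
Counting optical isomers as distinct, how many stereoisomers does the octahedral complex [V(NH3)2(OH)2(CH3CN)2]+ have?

In an octahedral complex each vertex has one trans partner and four cis neighbours.
There are 5 geometric isomers: NH3 trans, OH trans, CH3CN trans; NH3 cis, OH cis, CH3CN trans; NH3 cis, OH trans, CH3CN cis; NH3 cis, OH cis, CH3CN cis (chiral); NH3 trans, OH cis, CH3CN cis.
One of these lacks any improper symmetry element and so occurs as an enantiomeric pair, giving 5 + 1 = 6 stereoisomers in total.

6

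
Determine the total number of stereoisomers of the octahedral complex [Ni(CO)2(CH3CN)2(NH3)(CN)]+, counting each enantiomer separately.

The six octahedral sites form three mutually perpendicular trans pairs.
Systematic placement gives 6 geometric isomers: CO cis, CH3CN trans; CO trans, CH3CN trans; CO cis, CH3CN cis (3 arrangements, 2 chiral); CO trans, CH3CN cis.
Of these, 2 lack any improper symmetry element and so occur as enantiomeric pairs, giving 6 + 2 = 8 stereoisomers in total.

8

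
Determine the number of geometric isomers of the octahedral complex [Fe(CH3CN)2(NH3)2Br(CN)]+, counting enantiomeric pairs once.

6

An octahedron has six vertices in three trans pairs; every non-trans pair is cis.
The distinct arrangements are (6 in all): CH3CN cis, NH3 trans; CH3CN cis, NH3 cis (3 arrangements, 2 chiral); CH3CN trans, NH3 trans; CH3CN trans, NH3 cis.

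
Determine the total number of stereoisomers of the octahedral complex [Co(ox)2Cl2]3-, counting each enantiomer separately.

3

Each ox is bidentate and must span two cis positions.
The distinct arrangements are (2 in all): Cl trans; Cl cis (chiral).
One of these lacks any improper symmetry element and so occurs as an enantiomeric pair, giving 2 + 1 = 3 stereoisomers in total.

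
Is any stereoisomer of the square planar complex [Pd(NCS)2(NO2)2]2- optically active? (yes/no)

In a square planar complex each vertex has one trans partner and two cis neighbours.
Working through the distinct placements yields 2 geometric isomers: NCS cis; NCS trans.
Each arrangement has an internal mirror plane or centre of symmetry, so none is chiral.

no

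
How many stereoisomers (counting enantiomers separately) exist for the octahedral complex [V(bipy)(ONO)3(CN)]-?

2

The six octahedral sites form three mutually perpendicular trans pairs.
Each bipy is bidentate and must span two cis positions.
Systematic placement gives 2 geometric isomers: ONO fac; ONO mer.
Each arrangement has an internal mirror plane or centre of symmetry, so none is chiral.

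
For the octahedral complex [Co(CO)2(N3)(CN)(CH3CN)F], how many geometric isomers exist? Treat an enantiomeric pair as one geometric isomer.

9

The six octahedral sites form three mutually perpendicular trans pairs.
Placing the ligands in turn and identifying arrangements related by rotation or reflection leaves 9 distinct geometric isomers.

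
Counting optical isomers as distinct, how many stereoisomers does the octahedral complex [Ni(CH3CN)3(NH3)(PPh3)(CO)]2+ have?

Systematic placement gives 4 geometric isomers: CH3CN mer (3 arrangements); CH3CN fac (chiral).
One of these lacks any improper symmetry element and so occurs as an enantiomeric pair, giving 4 + 1 = 5 stereoisomers in total.

5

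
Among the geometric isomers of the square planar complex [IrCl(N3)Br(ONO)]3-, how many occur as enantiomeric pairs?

0

A square has two trans pairs of vertices; adjacent vertices are cis.
Systematic placement gives 3 geometric isomers: (Br/N3 trans, Cl/ONO trans); (Br/ONO trans, Cl/N3 trans); (Br/Cl trans, N3/ONO trans).
Each arrangement has an internal mirror plane or centre of symmetry, so none is chiral.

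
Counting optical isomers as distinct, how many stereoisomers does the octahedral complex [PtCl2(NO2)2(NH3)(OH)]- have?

8

Working through the distinct placements yields 6 geometric isomers: Cl trans, NO2 cis; Cl trans, NO2 trans; Cl cis, NO2 cis (3 arrangements, 2 chiral); Cl cis, NO2 trans.
Of these, 2 lack any improper symmetry element and so occur as enantiomeric pairs, giving 6 + 2 = 8 stereoisomers in total.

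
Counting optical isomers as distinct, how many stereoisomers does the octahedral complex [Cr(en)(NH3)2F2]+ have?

4

In an octahedral complex each vertex has one trans partner and four cis neighbours.
Each en is bidentate and must span two cis positions.
There are 3 geometric isomers: NH3 cis, F trans; NH3 cis, F cis (chiral); NH3 trans, F cis.
One of these lacks any improper symmetry element and so occurs as an enantiomeric pair, giving 3 + 1 = 4 stereoisomers in total.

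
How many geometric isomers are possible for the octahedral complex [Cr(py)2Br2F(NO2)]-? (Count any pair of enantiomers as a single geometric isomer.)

The six octahedral sites form three mutually perpendicular trans pairs.
There are 6 geometric isomers: py trans, Br trans; py cis, Br trans; py trans, Br cis; py cis, Br cis (3 arrangements, 2 chiral).

6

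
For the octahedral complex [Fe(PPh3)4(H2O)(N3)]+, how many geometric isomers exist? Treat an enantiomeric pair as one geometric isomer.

An octahedron has six vertices in three trans pairs; every non-trans pair is cis.
Working through the distinct placements yields 2 geometric isomers: H2O and N3 mutually trans; H2O and N3 mutually cis.

2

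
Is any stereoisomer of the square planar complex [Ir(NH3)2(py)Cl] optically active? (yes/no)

The distinct arrangements are (2 in all): NH3 cis; NH3 trans.
Each arrangement has an internal mirror plane or centre of symmetry, so none is chiral.

no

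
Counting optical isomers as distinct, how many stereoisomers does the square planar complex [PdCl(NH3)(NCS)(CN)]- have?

In a square planar complex each vertex has one trans partner and two cis neighbours.
Working through the distinct placements yields 3 geometric isomers: (CN/NCS trans, Cl/NH3 trans); (CN/NH3 trans, Cl/NCS trans); (CN/Cl trans, NCS/NH3 trans).
Each arrangement has an internal mirror plane or centre of symmetry, so none is chiral.

3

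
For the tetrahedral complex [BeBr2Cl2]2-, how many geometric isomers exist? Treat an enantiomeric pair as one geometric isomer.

All four vertices of a tetrahedron are equivalent and mutually adjacent, so cis/trans isomerism cannot arise.
Only one geometric arrangement is possible.

1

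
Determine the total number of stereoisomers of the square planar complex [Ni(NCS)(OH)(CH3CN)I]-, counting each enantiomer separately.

3

In a square planar complex each vertex has one trans partner and two cis neighbours.
The distinct arrangements are (3 in all): (CH3CN/NCS trans, I/OH trans); (CH3CN/OH trans, I/NCS trans); (CH3CN/I trans, NCS/OH trans).
Each arrangement has an internal mirror plane or centre of symmetry, so none is chiral.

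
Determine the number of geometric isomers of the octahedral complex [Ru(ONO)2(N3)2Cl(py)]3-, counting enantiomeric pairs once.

In an octahedral complex each vertex has one trans partner and four cis neighbours.
Working through the distinct placements yields 6 geometric isomers: ONO cis, N3 cis (3 arrangements, 2 chiral); ONO trans, N3 cis; ONO cis, N3 trans; ONO trans, N3 trans.

6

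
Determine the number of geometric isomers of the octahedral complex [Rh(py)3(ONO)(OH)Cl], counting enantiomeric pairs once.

4

An octahedron has six vertices in three trans pairs; every non-trans pair is cis.
Systematic placement gives 4 geometric isomers: py mer (3 arrangements); py fac (chiral).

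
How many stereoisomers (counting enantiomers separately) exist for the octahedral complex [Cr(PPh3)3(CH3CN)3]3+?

There are 2 geometric isomers: PPh3 mer; PPh3 fac.
Each arrangement has an internal mirror plane or centre of symmetry, so none is chiral.

2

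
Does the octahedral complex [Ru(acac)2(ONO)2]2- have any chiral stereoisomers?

yes

Each acac is bidentate and must span two cis positions.
There are 2 geometric isomers: ONO trans; ONO cis (chiral).
One of these lacks any improper symmetry element and so occurs as an enantiomeric pair, giving 2 + 1 = 3 stereoisomers in total.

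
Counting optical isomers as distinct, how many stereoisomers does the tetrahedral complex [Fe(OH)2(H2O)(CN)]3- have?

In a tetrahedral complex all four positions are equivalent and every pair of ligands is adjacent — there is no cis/trans distinction.
Only one geometric arrangement is possible.

1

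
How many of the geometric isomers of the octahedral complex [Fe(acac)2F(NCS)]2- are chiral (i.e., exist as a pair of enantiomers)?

1

Each acac is bidentate and must span two cis positions.
There are 2 geometric isomers: F and NCS mutually trans; F and NCS mutually cis (chiral).
One of these lacks any improper symmetry element and so occurs as an enantiomeric pair, giving 2 + 1 = 3 stereoisomers in total.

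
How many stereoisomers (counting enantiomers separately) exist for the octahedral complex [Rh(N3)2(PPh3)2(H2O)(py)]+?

The six octahedral sites form three mutually perpendicular trans pairs.
The distinct arrangements are (6 in all): N3 cis, PPh3 cis (3 arrangements, 2 chiral); N3 cis, PPh3 trans; N3 trans, PPh3 cis; N3 trans, PPh3 trans.
Of these, 2 lack any improper symmetry element and so occur as enantiomeric pairs, giving 6 + 2 = 8 stereoisomers in total.

8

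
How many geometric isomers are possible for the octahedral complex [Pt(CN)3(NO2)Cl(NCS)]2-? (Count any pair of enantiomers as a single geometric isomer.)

Systematic placement gives 4 geometric isomers: CN mer (3 arrangements); CN fac (chiral).

4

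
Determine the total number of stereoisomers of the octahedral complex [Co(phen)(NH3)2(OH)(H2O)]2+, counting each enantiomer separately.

Each phen is bidentate and must span two cis positions.
The distinct arrangements are (4 in all): NH3 cis (3 arrangements, 2 chiral); NH3 trans.
Of these, 2 lack any improper symmetry element and so occur as enantiomeric pairs, giving 4 + 2 = 6 stereoisomers in total.

6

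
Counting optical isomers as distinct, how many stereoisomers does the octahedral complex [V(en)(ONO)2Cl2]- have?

An octahedron has six vertices in three trans pairs; every non-trans pair is cis.
Each en is bidentate and must span two cis positions.
There are 3 geometric isomers: ONO cis, Cl trans; ONO cis, Cl cis (chiral); ONO trans, Cl cis.
One of these lacks any improper symmetry element and so occurs as an enantiomeric pair, giving 3 + 1 = 4 stereoisomers in total.

4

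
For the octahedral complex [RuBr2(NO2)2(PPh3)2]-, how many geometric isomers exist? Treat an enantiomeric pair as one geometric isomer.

5

An octahedron has six vertices in three trans pairs; every non-trans pair is cis.
There are 5 geometric isomers: Br trans, NO2 trans, PPh3 trans; Br trans, NO2 cis, PPh3 cis; Br cis, NO2 cis, PPh3 trans; Br cis, NO2 cis, PPh3 cis (chiral); Br cis, NO2 trans, PPh3 cis.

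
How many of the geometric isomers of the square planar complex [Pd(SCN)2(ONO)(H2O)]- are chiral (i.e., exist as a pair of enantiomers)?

0

The distinct arrangements are (2 in all): SCN cis; SCN trans.
Each arrangement has an internal mirror plane or centre of symmetry, so none is chiral.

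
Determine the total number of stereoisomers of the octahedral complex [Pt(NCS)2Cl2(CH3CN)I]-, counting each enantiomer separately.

An octahedron has six vertices in three trans pairs; every non-trans pair is cis.
There are 6 geometric isomers: NCS trans, Cl cis; NCS cis, Cl cis (3 arrangements, 2 chiral); NCS trans, Cl trans; NCS cis, Cl trans.
Of these, 2 lack any improper symmetry element and so occur as enantiomeric pairs, giving 6 + 2 = 8 stereoisomers in total.

8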